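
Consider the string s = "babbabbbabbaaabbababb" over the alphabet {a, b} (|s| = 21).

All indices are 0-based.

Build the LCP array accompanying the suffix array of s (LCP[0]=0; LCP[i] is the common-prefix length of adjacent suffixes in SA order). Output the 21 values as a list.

[0, 2, 1, 2, 3, 4, 5, 3, 0, 1, 2, 3, 4, 5, 4, 1, 2, 3, 4, 5, 2]

rank | idx | suffix
   0 |  11 | aaabbababb
   1 |  12 | aabbababb
   2 |  16 | ababb
   3 |  18 | abb
   4 |   8 | abbaaabbababb
   5 |  13 | abbababb
   6 |   1 | abbabbbabbaaabbababb
   7 |   4 | abbbabbaaabbababb
   8 |  20 | b
   9 |  10 | baaabbababb
  10 |  15 | bababb
  11 |  17 | babb
  12 |   7 | babbaaabbababb
  13 |   0 | babbabbbabbaaabbababb
  14 |   3 | babbbabbaaabbababb
  15 |  19 | bb
  16 |   9 | bbaaabbababb
  17 |  14 | bbababb
  18 |   6 | bbabbaaabbababb
  19 |   2 | bbabbbabbaaabbababb
  20 |   5 | bbbabbaaabbababb

SA = [11, 12, 16, 18, 8, 13, 1, 4, 20, 10, 15, 17, 7, 0, 3, 19, 9, 14, 6, 2, 5]
rank  pair      lcp
   1  s[11:],s[12:]  2  'aa'
   2  s[12:],s[16:]  1  'a'
   3  s[16:],s[18:]  2  'ab'
   4  s[18:],s[8:]  3  'abb'
   5  s[8:],s[13:]  4  'abba'
   6  s[13:],s[1:]  5  'abbab'
   7  s[1:],s[4:]  3  'abb'
   8  s[4:],s[20:]  0  ''
   9  s[20:],s[10:]  1  'b'
  10  s[10:],s[15:]  2  'ba'
  11  s[15:],s[17:]  3  'bab'
  12  s[17:],s[7:]  4  'babb'
  13  s[7:],s[0:]  5  'babba'
  14  s[0:],s[3:]  4  'babb'
  15  s[3:],s[19:]  1  'b'
  16  s[19:],s[9:]  2  'bb'
  17  s[9:],s[14:]  3  'bba'
  18  s[14:],s[6:]  4  'bbab'
  19  s[6:],s[2:]  5  'bbabb'
  20  s[2:],s[5:]  2  'bb'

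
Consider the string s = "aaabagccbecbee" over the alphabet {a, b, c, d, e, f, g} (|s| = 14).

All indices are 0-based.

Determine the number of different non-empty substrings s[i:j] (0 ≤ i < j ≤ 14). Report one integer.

92

rank→(start, suffix):
  0 → (0, 'aaabagccbecbee')
  1 → (1, 'aabagccbecbee')
  2 → (2, 'abagccbecbee')
  3 → (4, 'agccbecbee')
  4 → (3, 'bagccbecbee')
  5 → (8, 'becbee')
  6 → (11, 'bee')
  7 → (7, 'cbecbee')
  8 → (10, 'cbee')
  9 → (6, 'ccbecbee')
  10 → (13, 'e')
  11 → (9, 'ecbee')
  12 → (12, 'ee')
  13 → (5, 'gccbecbee')

SA = [0, 1, 2, 4, 3, 8, 11, 7, 10, 6, 13, 9, 12, 5]
[i] adj suffixes → lcp
  [1] 0/1 → 2 ('aa')
  [2] 1/2 → 1 ('a')
  [3] 2/4 → 1 ('a')
  [4] 4/3 → 0 ('')
  [5] 3/8 → 1 ('b')
  [6] 8/11 → 2 ('be')
  [7] 11/7 → 0 ('')
  [8] 7/10 → 3 ('cbe')
  [9] 10/6 → 1 ('c')
  [10] 6/13 → 0 ('')
  [11] 13/9 → 1 ('e')
  [12] 9/12 → 1 ('e')
  [13] 12/5 → 0 ('')

n(n+1)/2 = 14·15/2 = 105
Σ LCP = 0 + 2 + 1 + 1 + 0 + 1 + 2 + 0 + 3 + 1 + 0 + 1 + 1 + 0 = 13
distinct = 105 − 13 = 92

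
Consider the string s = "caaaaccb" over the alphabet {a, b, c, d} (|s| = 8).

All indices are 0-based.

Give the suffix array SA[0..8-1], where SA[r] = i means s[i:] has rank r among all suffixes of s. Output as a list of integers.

[1, 2, 3, 4, 7, 0, 6, 5]

rank | idx | suffix
   0 |   1 | aaaaccb
   1 |   2 | aaaccb
   2 |   3 | aaccb
   3 |   4 | accb
   4 |   7 | b
   5 |   0 | caaaaccb
   6 |   6 | cb
   7 |   5 | ccb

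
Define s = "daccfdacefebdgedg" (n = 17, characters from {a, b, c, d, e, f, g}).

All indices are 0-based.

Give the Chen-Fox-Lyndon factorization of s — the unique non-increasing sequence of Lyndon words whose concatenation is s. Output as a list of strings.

["d", "accfdacefebdgedg"]

emit factor 1: 'd' (i=0, period=1)
emit factor 2: 'accfdacefebdgedg' (i=1, period=16)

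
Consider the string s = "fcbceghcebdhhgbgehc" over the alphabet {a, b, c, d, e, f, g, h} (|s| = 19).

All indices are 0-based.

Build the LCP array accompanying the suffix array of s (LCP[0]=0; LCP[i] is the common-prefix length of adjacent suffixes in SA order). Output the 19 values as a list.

rank | idx | suffix
   0 |   2 | bceghcebdhhgbgehc
   1 |   9 | bdhhgbgehc
   2 |  14 | bgehc
   3 |  18 | c
   4 |   1 | cbceghcebdhhgbgehc
   5 |   7 | cebdhhgbgehc
   6 |   3 | ceghcebdhhgbgehc
   7 |  10 | dhhgbgehc
   8 |   8 | ebdhhgbgehc
   9 |   4 | eghcebdhhgbgehc
  10 |  16 | ehc
  11 |   0 | fcbceghcebdhhgbgehc
  12 |  13 | gbgehc
  13 |  15 | gehc
  14 |   5 | ghcebdhhgbgehc
  15 |  17 | hc
  16 |   6 | hcebdhhgbgehc
  17 |  12 | hgbgehc
  18 |  11 | hhgbgehc

SA = [2, 9, 14, 18, 1, 7, 3, 10, 8, 4, 16, 0, 13, 15, 5, 17, 6, 12, 11]
[i] adj suffixes → lcp
  [1] 2/9 → 1 ('b')
  [2] 9/14 → 1 ('b')
  [3] 14/18 → 0 ('')
  [4] 18/1 → 1 ('c')
  [5] 1/7 → 1 ('c')
  [6] 7/3 → 2 ('ce')
  [7] 3/10 → 0 ('')
  [8] 10/8 → 0 ('')
  [9] 8/4 → 1 ('e')
  [10] 4/16 → 1 ('e')
  [11] 16/0 → 0 ('')
  [12] 0/13 → 0 ('')
  [13] 13/15 → 1 ('g')
  [14] 15/5 → 1 ('g')
  [15] 5/17 → 0 ('')
  [16] 17/6 → 2 ('hc')
  [17] 6/12 → 1 ('h')
  [18] 12/11 → 1 ('h')

[0, 1, 1, 0, 1, 1, 2, 0, 0, 1, 1, 0, 0, 1, 1, 0, 2, 1, 1]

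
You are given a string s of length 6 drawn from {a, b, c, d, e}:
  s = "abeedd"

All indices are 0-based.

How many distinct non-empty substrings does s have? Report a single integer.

19

rank | idx | suffix
   0 |   0 | abeedd
   1 |   1 | beedd
   2 |   5 | d
   3 |   4 | dd
   4 |   3 | edd
   5 |   2 | eedd

SA = [0, 1, 5, 4, 3, 2]
rank  pair      lcp
   1  s[0:],s[1:]  0  ''
   2  s[1:],s[5:]  0  ''
   3  s[5:],s[4:]  1  'd'
   4  s[4:],s[3:]  0  ''
   5  s[3:],s[2:]  1  'e'

n(n+1)/2 = 6·7/2 = 21
Σ LCP = 0 + 0 + 0 + 1 + 0 + 1 = 2
distinct = 21 − 2 = 19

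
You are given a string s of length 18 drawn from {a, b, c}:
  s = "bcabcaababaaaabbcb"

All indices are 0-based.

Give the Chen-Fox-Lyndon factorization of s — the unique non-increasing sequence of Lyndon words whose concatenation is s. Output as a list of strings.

emit factor 1: 'bc' (i=0, period=2)
emit factor 2: 'abc' (i=2, period=3)
emit factor 3: 'aabab' (i=5, period=5)
emit factor 4: 'aaaabbcb' (i=10, period=8)

["bc", "abc", "aabab", "aaaabbcb"]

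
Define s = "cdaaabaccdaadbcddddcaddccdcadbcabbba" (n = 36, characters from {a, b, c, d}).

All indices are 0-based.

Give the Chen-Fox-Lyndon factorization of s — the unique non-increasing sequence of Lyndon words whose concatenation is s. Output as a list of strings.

["cd", "aaabaccdaadbcddddcaddccdcadbcabbb", "a"]

emit factor 1: 'cd' (i=0, period=2)
emit factor 2: 'aaabaccdaadbcddddcaddccdcadbcabbb' (i=2, period=33)
emit factor 3: 'a' (i=35, period=1)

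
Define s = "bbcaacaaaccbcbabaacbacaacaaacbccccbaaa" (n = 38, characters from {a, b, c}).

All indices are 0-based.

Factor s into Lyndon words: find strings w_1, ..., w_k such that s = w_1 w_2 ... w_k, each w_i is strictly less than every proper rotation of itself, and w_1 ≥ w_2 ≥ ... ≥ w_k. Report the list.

emit factor 1: 'bbc' (i=0, period=3)
emit factor 2: 'aac' (i=3, period=3)
emit factor 3: 'aaaccbcbabaacbacaac' (i=6, period=19)
emit factor 4: 'aaacbccccb' (i=25, period=10)
emit factor 5: 'a' (i=35, period=1)
emit factor 6: 'a' (i=36, period=1)
emit factor 7: 'a' (i=37, period=1)

["bbc", "aac", "aaaccbcbabaacbacaac", "aaacbccccb", "a", "a", "a"]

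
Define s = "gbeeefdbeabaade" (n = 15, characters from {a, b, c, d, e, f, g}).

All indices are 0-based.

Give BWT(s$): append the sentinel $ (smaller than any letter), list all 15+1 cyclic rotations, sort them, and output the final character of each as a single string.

rank  rotation          last
    0  $gbeeefdbeabaade  e
    1  aade$gbeeefdbeab  b
    2  abaade$gbeeefdbe  e
    3  ade$gbeeefdbeaba  a
    4  baade$gbeeefdbea  a
    5  beabaade$gbeeefd  d
    6  beeefdbeabaade$g  g
    7  dbeabaade$gbeeef  f
    8  de$gbeeefdbeabaa  a
    9  e$gbeeefdbeabaad  d
   10  eabaade$gbeeefdb  b
   11  eeefdbeabaade$gb  b
   12  eefdbeabaade$gbe  e
   13  efdbeabaade$gbee  e
   14  fdbeabaade$gbeee  e
   15  gbeeefdbeabaade$  $

ebeaadgfadbbeee$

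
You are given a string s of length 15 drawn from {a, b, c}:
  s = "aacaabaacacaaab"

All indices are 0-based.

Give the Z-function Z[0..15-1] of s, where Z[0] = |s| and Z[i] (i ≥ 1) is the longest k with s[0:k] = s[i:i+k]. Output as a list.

[15, 1, 0, 2, 1, 0, 4, 1, 0, 1, 0, 2, 2, 1, 0]

Z[0]=15
i=1: fresh scan; Z[1]=1 extend→box=[1,2)
i=2: fresh scan; Z[2]=0
i=3: fresh scan; Z[3]=2 extend→box=[3,5)
i=4: min(r-i=1, Z[1]=1)=1; Z[4]=1
i=5: fresh scan; Z[5]=0
i=6: fresh scan; Z[6]=4 extend→box=[6,10)
i=7: min(r-i=3, Z[1]=1)=1; Z[7]=1
i=8: min(r-i=2, Z[2]=0)=0; Z[8]=0
i=9: min(r-i=1, Z[3]=2)=1; Z[9]=1
i=10: fresh scan; Z[10]=0
i=11: fresh scan; Z[11]=2 extend→box=[11,13)
i=12: min(r-i=1, Z[1]=1)=1; Z[12]=2 extend→box=[12,14)
i=13: min(r-i=1, Z[1]=1)=1; Z[13]=1
i=14: fresh scan; Z[14]=0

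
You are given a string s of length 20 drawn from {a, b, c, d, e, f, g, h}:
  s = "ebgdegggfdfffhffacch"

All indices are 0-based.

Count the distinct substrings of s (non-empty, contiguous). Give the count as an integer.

195

rank | idx | suffix
   0 |  16 | acch
   1 |   1 | bgdegggfdfffhffacch
   2 |  17 | cch
   3 |  18 | ch
   4 |   3 | degggfdfffhffacch
   5 |   9 | dfffhffacch
   6 |   0 | ebgdegggfdfffhffacch
   7 |   4 | egggfdfffhffacch
   8 |  15 | facch
   9 |   8 | fdfffhffacch
  10 |  14 | ffacch
  11 |  10 | fffhffacch
  12 |  11 | ffhffacch
  13 |  12 | fhffacch
  14 |   2 | gdegggfdfffhffacch
  15 |   7 | gfdfffhffacch
  16 |   6 | ggfdfffhffacch
  17 |   5 | gggfdfffhffacch
  18 |  19 | h
  19 |  13 | hffacch

SA = [16, 1, 17, 18, 3, 9, 0, 4, 15, 8, 14, 10, 11, 12, 2, 7, 6, 5, 19, 13]
[i] adj suffixes → lcp
  [1] 16/1 → 0 ('')
  [2] 1/17 → 0 ('')
  [3] 17/18 → 1 ('c')
  [4] 18/3 → 0 ('')
  [5] 3/9 → 1 ('d')
  [6] 9/0 → 0 ('')
  [7] 0/4 → 1 ('e')
  [8] 4/15 → 0 ('')
  [9] 15/8 → 1 ('f')
  [10] 8/14 → 1 ('f')
  [11] 14/10 → 2 ('ff')
  [12] 10/11 → 2 ('ff')
  [13] 11/12 → 1 ('f')
  [14] 12/2 → 0 ('')
  [15] 2/7 → 1 ('g')
  [16] 7/6 → 1 ('g')
  [17] 6/5 → 2 ('gg')
  [18] 5/19 → 0 ('')
  [19] 19/13 → 1 ('h')

n(n+1)/2 = 20·21/2 = 210
Σ LCP = 0 + 0 + 0 + 1 + 0 + 1 + 0 + 1 + 0 + 1 + 1 + 2 + 2 + 1 + 0 + 1 + 1 + 2 + 0 + 1 = 15
distinct = 210 − 15 = 195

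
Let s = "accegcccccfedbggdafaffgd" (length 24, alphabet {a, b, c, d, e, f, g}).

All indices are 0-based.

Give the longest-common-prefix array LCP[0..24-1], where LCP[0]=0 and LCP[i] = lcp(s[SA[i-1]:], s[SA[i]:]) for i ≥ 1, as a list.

[0, 1, 2, 0, 0, 4, 3, 2, 2, 1, 1, 0, 1, 1, 0, 1, 0, 1, 1, 1, 0, 1, 2, 1]

rank→(start, suffix):
  0 → (0, 'accegcccccfedbggdafaffgd')
  1 → (17, 'afaffgd')
  2 → (19, 'affgd')
  3 → (13, 'bggdafaffgd')
  4 → (5, 'cccccfedbggdafaffgd')
  5 → (6, 'ccccfedbggdafaffgd')
  6 → (7, 'cccfedbggdafaffgd')
  7 → (1, 'ccegcccccfedbggdafaffgd')
  8 → (8, 'ccfedbggdafaffgd')
  9 → (2, 'cegcccccfedbggdafaffgd')
  10 → (9, 'cfedbggdafaffgd')
  11 → (23, 'd')
  12 → (16, 'dafaffgd')
  13 → (12, 'dbggdafaffgd')
  14 → (11, 'edbggdafaffgd')
  15 → (3, 'egcccccfedbggdafaffgd')
  16 → (18, 'faffgd')
  17 → (10, 'fedbggdafaffgd')
  18 → (20, 'ffgd')
  19 → (21, 'fgd')
  20 → (4, 'gcccccfedbggdafaffgd')
  21 → (22, 'gd')
  22 → (15, 'gdafaffgd')
  23 → (14, 'ggdafaffgd')

SA = [0, 17, 19, 13, 5, 6, 7, 1, 8, 2, 9, 23, 16, 12, 11, 3, 18, 10, 20, 21, 4, 22, 15, 14]
[i] adj suffixes → lcp
  [1] 0/17 → 1 ('a')
  [2] 17/19 → 2 ('af')
  [3] 19/13 → 0 ('')
  [4] 13/5 → 0 ('')
  [5] 5/6 → 4 ('cccc')
  [6] 6/7 → 3 ('ccc')
  [7] 7/1 → 2 ('cc')
  [8] 1/8 → 2 ('cc')
  [9] 8/2 → 1 ('c')
  [10] 2/9 → 1 ('c')
  [11] 9/23 → 0 ('')
  [12] 23/16 → 1 ('d')
  [13] 16/12 → 1 ('d')
  [14] 12/11 → 0 ('')
  [15] 11/3 → 1 ('e')
  [16] 3/18 → 0 ('')
  [17] 18/10 → 1 ('f')
  [18] 10/20 → 1 ('f')
  [19] 20/21 → 1 ('f')
  [20] 21/4 → 0 ('')
  [21] 4/22 → 1 ('g')
  [22] 22/15 → 2 ('gd')
  [23] 15/14 → 1 ('g')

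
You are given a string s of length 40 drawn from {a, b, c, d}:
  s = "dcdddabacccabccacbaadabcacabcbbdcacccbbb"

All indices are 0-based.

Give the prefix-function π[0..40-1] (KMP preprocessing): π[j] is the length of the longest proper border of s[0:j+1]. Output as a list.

[0, 0, 1, 1, 1, 0, 0, 0, 0, 0, 0, 0, 0, 0, 0, 0, 0, 0, 0, 0, 1, 0, 0, 0, 0, 0, 0, 0, 0, 0, 0, 1, 2, 0, 0, 0, 0, 0, 0, 0]

π[0] = 0
j=1 s[j]='c': π[1]=0 (border '')
j=2 s[j]='d': π[2]=1 (border 'd')
j=3 s[j]='d': k: 1→0; π[3]=1 (border 'd')
j=4 s[j]='d': k: 1→0; π[4]=1 (border 'd')
j=5 s[j]='a': k: 1→0; π[5]=0 (border '')
j=6 s[j]='b': π[6]=0 (border '')
j=7 s[j]='a': π[7]=0 (border '')
j=8 s[j]='c': π[8]=0 (border '')
j=9 s[j]='c': π[9]=0 (border '')
j=10 s[j]='c': π[10]=0 (border '')
j=11 s[j]='a': π[11]=0 (border '')
j=12 s[j]='b': π[12]=0 (border '')
j=13 s[j]='c': π[13]=0 (border '')
j=14 s[j]='c': π[14]=0 (border '')
j=15 s[j]='a': π[15]=0 (border '')
j=16 s[j]='c': π[16]=0 (border '')
j=17 s[j]='b': π[17]=0 (border '')
j=18 s[j]='a': π[18]=0 (border '')
j=19 s[j]='a': π[19]=0 (border '')
j=20 s[j]='d': π[20]=1 (border 'd')
j=21 s[j]='a': k: 1→0; π[21]=0 (border '')
j=22 s[j]='b': π[22]=0 (border '')
j=23 s[j]='c': π[23]=0 (border '')
j=24 s[j]='a': π[24]=0 (border '')
j=25 s[j]='c': π[25]=0 (border '')
j=26 s[j]='a': π[26]=0 (border '')
j=27 s[j]='b': π[27]=0 (border '')
j=28 s[j]='c': π[28]=0 (border '')
j=29 s[j]='b': π[29]=0 (border '')
j=30 s[j]='b': π[30]=0 (border '')
j=31 s[j]='d': π[31]=1 (border 'd')
j=32 s[j]='c': π[32]=2 (border 'dc')
j=33 s[j]='a': k: 2→0; π[33]=0 (border '')
j=34 s[j]='c': π[34]=0 (border '')
j=35 s[j]='c': π[35]=0 (border '')
j=36 s[j]='c': π[36]=0 (border '')
j=37 s[j]='b': π[37]=0 (border '')
j=38 s[j]='b': π[38]=0 (border '')
j=39 s[j]='b': π[39]=0 (border '')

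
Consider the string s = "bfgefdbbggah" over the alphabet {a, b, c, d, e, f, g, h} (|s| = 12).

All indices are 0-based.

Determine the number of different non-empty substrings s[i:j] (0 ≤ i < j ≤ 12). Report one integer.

rank | idx | suffix
   0 |  10 | ah
   1 |   6 | bbggah
   2 |   0 | bfgefdbbggah
   3 |   7 | bggah
   4 |   5 | dbbggah
   5 |   3 | efdbbggah
   6 |   4 | fdbbggah
   7 |   1 | fgefdbbggah
   8 |   9 | gah
   9 |   2 | gefdbbggah
  10 |   8 | ggah
  11 |  11 | h

SA = [10, 6, 0, 7, 5, 3, 4, 1, 9, 2, 8, 11]
rank  pair      lcp
   1  s[10:],s[6:]  0  ''
   2  s[6:],s[0:]  1  'b'
   3  s[0:],s[7:]  1  'b'
   4  s[7:],s[5:]  0  ''
   5  s[5:],s[3:]  0  ''
   6  s[3:],s[4:]  0  ''
   7  s[4:],s[1:]  1  'f'
   8  s[1:],s[9:]  0  ''
   9  s[9:],s[2:]  1  'g'
  10  s[2:],s[8:]  1  'g'
  11  s[8:],s[11:]  0  ''

n(n+1)/2 = 12·13/2 = 78
Σ LCP = 0 + 0 + 1 + 1 + 0 + 0 + 0 + 1 + 0 + 1 + 1 + 0 = 5
distinct = 78 − 5 = 73

73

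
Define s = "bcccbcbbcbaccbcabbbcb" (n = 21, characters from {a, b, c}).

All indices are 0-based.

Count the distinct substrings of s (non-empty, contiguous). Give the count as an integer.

rank | idx | suffix
   0 |  15 | abbbcb
   1 |  10 | accbcabbbcb
   2 |  20 | b
   3 |   9 | baccbcabbbcb
   4 |  16 | bbbcb
   5 |  17 | bbcb
   6 |   6 | bbcbaccbcabbbcb
   7 |  13 | bcabbbcb
   8 |  18 | bcb
   9 |   7 | bcbaccbcabbbcb
  10 |   4 | bcbbcbaccbcabbbcb
  11 |   0 | bcccbcbbcbaccbcabbbcb
  12 |  14 | cabbbcb
  13 |  19 | cb
  14 |   8 | cbaccbcabbbcb
  15 |   5 | cbbcbaccbcabbbcb
  16 |  12 | cbcabbbcb
  17 |   3 | cbcbbcbaccbcabbbcb
  18 |  11 | ccbcabbbcb
  19 |   2 | ccbcbbcbaccbcabbbcb
  20 |   1 | cccbcbbcbaccbcabbbcb

SA = [15, 10, 20, 9, 16, 17, 6, 13, 18, 7, 4, 0, 14, 19, 8, 5, 12, 3, 11, 2, 1]
[i] adj suffixes → lcp
  [1] 15/10 → 1 ('a')
  [2] 10/20 → 0 ('')
  [3] 20/9 → 1 ('b')
  [4] 9/16 → 1 ('b')
  [5] 16/17 → 2 ('bb')
  [6] 17/6 → 4 ('bbcb')
  [7] 6/13 → 1 ('b')
  [8] 13/18 → 2 ('bc')
  [9] 18/7 → 3 ('bcb')
  [10] 7/4 → 3 ('bcb')
  [11] 4/0 → 2 ('bc')
  [12] 0/14 → 0 ('')
  [13] 14/19 → 1 ('c')
  [14] 19/8 → 2 ('cb')
  [15] 8/5 → 2 ('cb')
  [16] 5/12 → 2 ('cb')
  [17] 12/3 → 3 ('cbc')
  [18] 3/11 → 1 ('c')
  [19] 11/2 → 4 ('ccbc')
  [20] 2/1 → 2 ('cc')

n(n+1)/2 = 21·22/2 = 231
Σ LCP = 0 + 1 + 0 + 1 + 1 + 2 + 4 + 1 + 2 + 3 + 3 + 2 + 0 + 1 + 2 + 2 + 2 + 3 + 1 + 4 + 2 = 37
distinct = 231 − 37 = 194

194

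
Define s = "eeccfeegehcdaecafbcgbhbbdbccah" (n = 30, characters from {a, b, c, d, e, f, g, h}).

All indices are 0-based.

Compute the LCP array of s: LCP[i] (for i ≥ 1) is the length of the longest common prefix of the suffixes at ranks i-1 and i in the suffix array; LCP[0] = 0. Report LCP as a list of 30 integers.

[0, 1, 1, 0, 1, 2, 1, 1, 0, 2, 1, 2, 1, 1, 1, 0, 1, 0, 2, 1, 2, 1, 1, 0, 1, 0, 1, 0, 1, 1]

rank | idx | suffix
   0 |  12 | aecafbcgbhbbdbccah
   1 |  15 | afbcgbhbbdbccah
   2 |  28 | ah
   3 |  22 | bbdbccah
   4 |  25 | bccah
   5 |  17 | bcgbhbbdbccah
   6 |  23 | bdbccah
   7 |  20 | bhbbdbccah
   8 |  14 | cafbcgbhbbdbccah
   9 |  27 | cah
  10 |  26 | ccah
  11 |   2 | ccfeegehcdaecafbcgbhbbdbccah
  12 |  10 | cdaecafbcgbhbbdbccah
  13 |   3 | cfeegehcdaecafbcgbhbbdbccah
  14 |  18 | cgbhbbdbccah
  15 |  11 | daecafbcgbhbbdbccah
  16 |  24 | dbccah
  17 |  13 | ecafbcgbhbbdbccah
  18 |   1 | eccfeegehcdaecafbcgbhbbdbccah
  19 |   0 | eeccfeegehcdaecafbcgbhbbdbccah
  20 |   5 | eegehcdaecafbcgbhbbdbccah
  21 |   6 | egehcdaecafbcgbhbbdbccah
  22 |   8 | ehcdaecafbcgbhbbdbccah
  23 |  16 | fbcgbhbbdbccah
  24 |   4 | feegehcdaecafbcgbhbbdbccah
  25 |  19 | gbhbbdbccah
  26 |   7 | gehcdaecafbcgbhbbdbccah
  27 |  29 | h
  28 |  21 | hbbdbccah
  29 |   9 | hcdaecafbcgbhbbdbccah

SA = [12, 15, 28, 22, 25, 17, 23, 20, 14, 27, 26, 2, 10, 3, 18, 11, 24, 13, 1, 0, 5, 6, 8, 16, 4, 19, 7, 29, 21, 9]
i: (SA[i-1],SA[i]) lcp shared
  1: (12,15) 1 'a'
  2: (15,28) 1 'a'
  3: (28,22) 0 ''
  4: (22,25) 1 'b'
  5: (25,17) 2 'bc'
  6: (17,23) 1 'b'
  7: (23,20) 1 'b'
  8: (20,14) 0 ''
  9: (14,27) 2 'ca'
  10: (27,26) 1 'c'
  11: (26,2) 2 'cc'
  12: (2,10) 1 'c'
  13: (10,3) 1 'c'
  14: (3,18) 1 'c'
  15: (18,11) 0 ''
  16: (11,24) 1 'd'
  17: (24,13) 0 ''
  18: (13,1) 2 'ec'
  19: (1,0) 1 'e'
  20: (0,5) 2 'ee'
  21: (5,6) 1 'e'
  22: (6,8) 1 'e'
  23: (8,16) 0 ''
  24: (16,4) 1 'f'
  25: (4,19) 0 ''
  26: (19,7) 1 'g'
  27: (7,29) 0 ''
  28: (29,21) 1 'h'
  29: (21,9) 1 'h'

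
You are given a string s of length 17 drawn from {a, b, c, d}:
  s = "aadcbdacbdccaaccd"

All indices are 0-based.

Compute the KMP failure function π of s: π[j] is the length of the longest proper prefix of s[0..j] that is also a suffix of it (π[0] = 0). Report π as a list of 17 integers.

[0, 1, 0, 0, 0, 0, 1, 0, 0, 0, 0, 0, 1, 2, 0, 0, 0]

π[0] = 0
j=1 s[j]='a': π[1]=1 (border 'a')
j=2 s[j]='d': k: 1→0; π[2]=0 (border '')
j=3 s[j]='c': π[3]=0 (border '')
j=4 s[j]='b': π[4]=0 (border '')
j=5 s[j]='d': π[5]=0 (border '')
j=6 s[j]='a': π[6]=1 (border 'a')
j=7 s[j]='c': k: 1→0; π[7]=0 (border '')
j=8 s[j]='b': π[8]=0 (border '')
j=9 s[j]='d': π[9]=0 (border '')
j=10 s[j]='c': π[10]=0 (border '')
j=11 s[j]='c': π[11]=0 (border '')
j=12 s[j]='a': π[12]=1 (border 'a')
j=13 s[j]='a': π[13]=2 (border 'aa')
j=14 s[j]='c': k: 2→1→0; π[14]=0 (border '')
j=15 s[j]='c': π[15]=0 (border '')
j=16 s[j]='d': π[16]=0 (border '')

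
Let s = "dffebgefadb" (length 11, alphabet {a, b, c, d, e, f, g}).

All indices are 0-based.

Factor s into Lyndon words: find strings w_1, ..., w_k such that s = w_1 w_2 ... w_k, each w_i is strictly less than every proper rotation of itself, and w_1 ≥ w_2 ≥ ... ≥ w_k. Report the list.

["dffe", "bgef", "adb"]

emit factor 1: 'dffe' (i=0, period=4)
emit factor 2: 'bgef' (i=4, period=4)
emit factor 3: 'adb' (i=8, period=3)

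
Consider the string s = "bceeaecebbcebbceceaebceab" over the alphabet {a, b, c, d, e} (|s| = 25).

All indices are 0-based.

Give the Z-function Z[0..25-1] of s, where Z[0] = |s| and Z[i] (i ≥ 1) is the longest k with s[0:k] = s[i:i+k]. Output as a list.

Z[0]=25
i=1: outside box; Z[1]=0
i=2: outside box; Z[2]=0
i=3: outside box; Z[3]=0
i=4: outside box; Z[4]=0
i=5: outside box; Z[5]=0
i=6: outside box; Z[6]=0
i=7: outside box; Z[7]=0
i=8: outside box; Z[8]=1 extend→box=[8,9)
i=9: outside box; Z[9]=3 extend→box=[9,12)
i=10: min(r-i=2, Z[1]=0)=0; Z[10]=0
i=11: min(r-i=1, Z[2]=0)=0; Z[11]=0
i=12: outside box; Z[12]=1 extend→box=[12,13)
i=13: outside box; Z[13]=3 extend→box=[13,16)
i=14: min(r-i=2, Z[1]=0)=0; Z[14]=0
i=15: min(r-i=1, Z[2]=0)=0; Z[15]=0
i=16: outside box; Z[16]=0
i=17: outside box; Z[17]=0
i=18: outside box; Z[18]=0
i=19: outside box; Z[19]=0
i=20: outside box; Z[20]=3 extend→box=[20,23)
i=21: min(r-i=2, Z[1]=0)=0; Z[21]=0
i=22: min(r-i=1, Z[2]=0)=0; Z[22]=0
i=23: outside box; Z[23]=0
i=24: outside box; Z[24]=1 extend→box=[24,25)

[25, 0, 0, 0, 0, 0, 0, 0, 1, 3, 0, 0, 1, 3, 0, 0, 0, 0, 0, 0, 3, 0, 0, 0, 1]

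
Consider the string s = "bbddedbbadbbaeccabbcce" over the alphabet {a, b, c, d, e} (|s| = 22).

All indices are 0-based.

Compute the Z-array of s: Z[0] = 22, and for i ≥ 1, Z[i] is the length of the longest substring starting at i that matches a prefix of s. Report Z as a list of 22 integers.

[22, 1, 0, 0, 0, 0, 2, 1, 0, 0, 2, 1, 0, 0, 0, 0, 0, 2, 1, 0, 0, 0]

Z[0]=22
i=1: outside box; Z[1]=1 scan→box=[1,2)
i=2: outside box; Z[2]=0
i=3: outside box; Z[3]=0
i=4: outside box; Z[4]=0
i=5: outside box; Z[5]=0
i=6: outside box; Z[6]=2 scan→box=[6,8)
i=7: min(r-i=1, Z[1]=1)=1; Z[7]=1
i=8: outside box; Z[8]=0
i=9: outside box; Z[9]=0
i=10: outside box; Z[10]=2 scan→box=[10,12)
i=11: min(r-i=1, Z[1]=1)=1; Z[11]=1
i=12: outside box; Z[12]=0
i=13: outside box; Z[13]=0
i=14: outside box; Z[14]=0
i=15: outside box; Z[15]=0
i=16: outside box; Z[16]=0
i=17: outside box; Z[17]=2 scan→box=[17,19)
i=18: min(r-i=1, Z[1]=1)=1; Z[18]=1
i=19: outside box; Z[19]=0
i=20: outside box; Z[20]=0
i=21: outside box; Z[21]=0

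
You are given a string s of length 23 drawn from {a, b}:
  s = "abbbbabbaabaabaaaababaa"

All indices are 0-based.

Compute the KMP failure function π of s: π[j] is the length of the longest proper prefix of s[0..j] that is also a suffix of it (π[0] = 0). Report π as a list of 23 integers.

[0, 0, 0, 0, 0, 1, 2, 3, 1, 1, 2, 1, 1, 2, 1, 1, 1, 1, 2, 1, 2, 1, 1]

π[0] = 0
j=1 s[j]='b': π[1]=0 (border '')
j=2 s[j]='b': π[2]=0 (border '')
j=3 s[j]='b': π[3]=0 (border '')
j=4 s[j]='b': π[4]=0 (border '')
j=5 s[j]='a': π[5]=1 (border 'a')
j=6 s[j]='b': π[6]=2 (border 'ab')
j=7 s[j]='b': π[7]=3 (border 'abb')
j=8 s[j]='a': k: 3→0; π[8]=1 (border 'a')
j=9 s[j]='a': k: 1→0; π[9]=1 (border 'a')
j=10 s[j]='b': π[10]=2 (border 'ab')
j=11 s[j]='a': k: 2→0; π[11]=1 (border 'a')
j=12 s[j]='a': k: 1→0; π[12]=1 (border 'a')
j=13 s[j]='b': π[13]=2 (border 'ab')
j=14 s[j]='a': k: 2→0; π[14]=1 (border 'a')
j=15 s[j]='a': k: 1→0; π[15]=1 (border 'a')
j=16 s[j]='a': k: 1→0; π[16]=1 (border 'a')
j=17 s[j]='a': k: 1→0; π[17]=1 (border 'a')
j=18 s[j]='b': π[18]=2 (border 'ab')
j=19 s[j]='a': k: 2→0; π[19]=1 (border 'a')
j=20 s[j]='b': π[20]=2 (border 'ab')
j=21 s[j]='a': k: 2→0; π[21]=1 (border 'a')
j=22 s[j]='a': k: 1→0; π[22]=1 (border 'a')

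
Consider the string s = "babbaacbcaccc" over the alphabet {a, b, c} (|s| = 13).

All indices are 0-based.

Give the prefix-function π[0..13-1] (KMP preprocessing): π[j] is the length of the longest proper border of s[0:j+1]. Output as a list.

π[0] = 0
j=1 s[j]='a': π[1]=0 (border '')
j=2 s[j]='b': π[2]=1 (border 'b')
j=3 s[j]='b': k: 1→0; π[3]=1 (border 'b')
j=4 s[j]='a': π[4]=2 (border 'ba')
j=5 s[j]='a': k: 2→0; π[5]=0 (border '')
j=6 s[j]='c': π[6]=0 (border '')
j=7 s[j]='b': π[7]=1 (border 'b')
j=8 s[j]='c': k: 1→0; π[8]=0 (border '')
j=9 s[j]='a': π[9]=0 (border '')
j=10 s[j]='c': π[10]=0 (border '')
j=11 s[j]='c': π[11]=0 (border '')
j=12 s[j]='c': π[12]=0 (border '')

[0, 0, 1, 1, 2, 0, 0, 1, 0, 0, 0, 0, 0]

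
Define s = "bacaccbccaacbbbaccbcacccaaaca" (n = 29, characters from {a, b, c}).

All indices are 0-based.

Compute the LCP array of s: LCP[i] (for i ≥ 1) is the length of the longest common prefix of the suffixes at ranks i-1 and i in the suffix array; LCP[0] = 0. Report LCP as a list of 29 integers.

[0, 1, 2, 3, 1, 3, 2, 2, 5, 3, 0, 3, 1, 2, 1, 2, 0, 2, 3, 2, 4, 1, 2, 3, 1, 4, 2, 4, 2]

rank | idx | suffix
   0 |  28 | a
   1 |  24 | aaaca
   2 |  25 | aaca
   3 |   9 | aacbbbaccbcacccaaaca
   4 |  26 | aca
   5 |   1 | acaccbccaacbbbaccbcacccaaaca
   6 |  10 | acbbbaccbcacccaaaca
   7 |  15 | accbcacccaaaca
   8 |   3 | accbccaacbbbaccbcacccaaaca
   9 |  20 | acccaaaca
  10 |   0 | bacaccbccaacbbbaccbcacccaaaca
  11 |  14 | baccbcacccaaaca
  12 |  13 | bbaccbcacccaaaca
  13 |  12 | bbbaccbcacccaaaca
  14 |  18 | bcacccaaaca
  15 |   6 | bccaacbbbaccbcacccaaaca
  16 |  27 | ca
  17 |  23 | caaaca
  18 |   8 | caacbbbaccbcacccaaaca
  19 |   2 | caccbccaacbbbaccbcacccaaaca
  20 |  19 | cacccaaaca
  21 |  11 | cbbbaccbcacccaaaca
  22 |  17 | cbcacccaaaca
  23 |   5 | cbccaacbbbaccbcacccaaaca
  24 |  22 | ccaaaca
  25 |   7 | ccaacbbbaccbcacccaaaca
  26 |  16 | ccbcacccaaaca
  27 |   4 | ccbccaacbbbaccbcacccaaaca
  28 |  21 | cccaaaca

SA = [28, 24, 25, 9, 26, 1, 10, 15, 3, 20, 0, 14, 13, 12, 18, 6, 27, 23, 8, 2, 19, 11, 17, 5, 22, 7, 16, 4, 21]
rank  pair      lcp
   1  s[28:],s[24:]  1  'a'
   2  s[24:],s[25:]  2  'aa'
   3  s[25:],s[9:]  3  'aac'
   4  s[9:],s[26:]  1  'a'
   5  s[26:],s[1:]  3  'aca'
   6  s[1:],s[10:]  2  'ac'
   7  s[10:],s[15:]  2  'ac'
   8  s[15:],s[3:]  5  'accbc'
   9  s[3:],s[20:]  3  'acc'
  10  s[20:],s[0:]  0  ''
  11  s[0:],s[14:]  3  'bac'
  12  s[14:],s[13:]  1  'b'
  13  s[13:],s[12:]  2  'bb'
  14  s[12:],s[18:]  1  'b'
  15  s[18:],s[6:]  2  'bc'
  16  s[6:],s[27:]  0  ''
  17  s[27:],s[23:]  2  'ca'
  18  s[23:],s[8:]  3  'caa'
  19  s[8:],s[2:]  2  'ca'
  20  s[2:],s[19:]  4  'cacc'
  21  s[19:],s[11:]  1  'c'
  22  s[11:],s[17:]  2  'cb'
  23  s[17:],s[5:]  3  'cbc'
  24  s[5:],s[22:]  1  'c'
  25  s[22:],s[7:]  4  'ccaa'
  26  s[7:],s[16:]  2  'cc'
  27  s[16:],s[4:]  4  'ccbc'
  28  s[4:],s[21:]  2  'cc'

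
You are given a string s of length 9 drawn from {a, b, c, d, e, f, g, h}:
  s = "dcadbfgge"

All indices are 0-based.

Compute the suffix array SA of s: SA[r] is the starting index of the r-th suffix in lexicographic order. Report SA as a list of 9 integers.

rank→(start, suffix):
  0 → (2, 'adbfgge')
  1 → (4, 'bfgge')
  2 → (1, 'cadbfgge')
  3 → (3, 'dbfgge')
  4 → (0, 'dcadbfgge')
  5 → (8, 'e')
  6 → (5, 'fgge')
  7 → (7, 'ge')
  8 → (6, 'gge')

[2, 4, 1, 3, 0, 8, 5, 7, 6]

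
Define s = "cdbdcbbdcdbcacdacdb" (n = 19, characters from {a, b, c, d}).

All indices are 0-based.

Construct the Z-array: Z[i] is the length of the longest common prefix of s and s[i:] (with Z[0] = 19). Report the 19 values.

[19, 0, 0, 0, 1, 0, 0, 0, 3, 0, 0, 1, 0, 2, 0, 0, 3, 0, 0]

Z[0]=19
i=1: i≥r, start 0; Z[1]=0
i=2: i≥r, start 0; Z[2]=0
i=3: i≥r, start 0; Z[3]=0
i=4: i≥r, start 0; Z[4]=1 grow→box=[4,5)
i=5: i≥r, start 0; Z[5]=0
i=6: i≥r, start 0; Z[6]=0
i=7: i≥r, start 0; Z[7]=0
i=8: i≥r, start 0; Z[8]=3 grow→box=[8,11)
i=9: min(r-i=2, Z[1]=0)=0; Z[9]=0
i=10: min(r-i=1, Z[2]=0)=0; Z[10]=0
i=11: i≥r, start 0; Z[11]=1 grow→box=[11,12)
i=12: i≥r, start 0; Z[12]=0
i=13: i≥r, start 0; Z[13]=2 grow→box=[13,15)
i=14: min(r-i=1, Z[1]=0)=0; Z[14]=0
i=15: i≥r, start 0; Z[15]=0
i=16: i≥r, start 0; Z[16]=3 grow→box=[16,19)
i=17: min(r-i=2, Z[1]=0)=0; Z[17]=0
i=18: min(r-i=1, Z[2]=0)=0; Z[18]=0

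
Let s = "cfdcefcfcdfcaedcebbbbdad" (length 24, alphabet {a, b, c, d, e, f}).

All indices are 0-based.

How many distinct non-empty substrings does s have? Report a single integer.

273

rank→(start, suffix):
  0 → (22, 'ad')
  1 → (12, 'aedcebbbbdad')
  2 → (17, 'bbbbdad')
  3 → (18, 'bbbdad')
  4 → (19, 'bbdad')
  5 → (20, 'bdad')
  6 → (11, 'caedcebbbbdad')
  7 → (8, 'cdfcaedcebbbbdad')
  8 → (15, 'cebbbbdad')
  9 → (3, 'cefcfcdfcaedcebbbbdad')
  10 → (6, 'cfcdfcaedcebbbbdad')
  11 → (0, 'cfdcefcfcdfcaedcebbbbdad')
  12 → (23, 'd')
  13 → (21, 'dad')
  14 → (14, 'dcebbbbdad')
  15 → (2, 'dcefcfcdfcaedcebbbbdad')
  16 → (9, 'dfcaedcebbbbdad')
  17 → (16, 'ebbbbdad')
  18 → (13, 'edcebbbbdad')
  19 → (4, 'efcfcdfcaedcebbbbdad')
  20 → (10, 'fcaedcebbbbdad')
  21 → (7, 'fcdfcaedcebbbbdad')
  22 → (5, 'fcfcdfcaedcebbbbdad')
  23 → (1, 'fdcefcfcdfcaedcebbbbdad')

SA = [22, 12, 17, 18, 19, 20, 11, 8, 15, 3, 6, 0, 23, 21, 14, 2, 9, 16, 13, 4, 10, 7, 5, 1]
rank  pair      lcp
   1  s[22:],s[12:]  1  'a'
   2  s[12:],s[17:]  0  ''
   3  s[17:],s[18:]  3  'bbb'
   4  s[18:],s[19:]  2  'bb'
   5  s[19:],s[20:]  1  'b'
   6  s[20:],s[11:]  0  ''
   7  s[11:],s[8:]  1  'c'
   8  s[8:],s[15:]  1  'c'
   9  s[15:],s[3:]  2  'ce'
  10  s[3:],s[6:]  1  'c'
  11  s[6:],s[0:]  2  'cf'
  12  s[0:],s[23:]  0  ''
  13  s[23:],s[21:]  1  'd'
  14  s[21:],s[14:]  1  'd'
  15  s[14:],s[2:]  3  'dce'
  16  s[2:],s[9:]  1  'd'
  17  s[9:],s[16:]  0  ''
  18  s[16:],s[13:]  1  'e'
  19  s[13:],s[4:]  1  'e'
  20  s[4:],s[10:]  0  ''
  21  s[10:],s[7:]  2  'fc'
  22  s[7:],s[5:]  2  'fc'
  23  s[5:],s[1:]  1  'f'

n(n+1)/2 = 24·25/2 = 300
Σ LCP = 0 + 1 + 0 + 3 + 2 + 1 + 0 + 1 + 1 + 2 + 1 + 2 + 0 + 1 + 1 + 3 + 1 + 0 + 1 + 1 + 0 + 2 + 2 + 1 = 27
distinct = 300 − 27 = 273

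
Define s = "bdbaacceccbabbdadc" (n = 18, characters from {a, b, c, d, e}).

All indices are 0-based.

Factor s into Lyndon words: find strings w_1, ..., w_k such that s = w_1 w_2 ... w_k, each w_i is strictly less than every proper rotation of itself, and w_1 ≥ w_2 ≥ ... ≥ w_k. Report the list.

emit factor 1: 'bd' (i=0, period=2)
emit factor 2: 'b' (i=2, period=1)
emit factor 3: 'aacceccbabbdadc' (i=3, period=15)

["bd", "b", "aacceccbabbdadc"]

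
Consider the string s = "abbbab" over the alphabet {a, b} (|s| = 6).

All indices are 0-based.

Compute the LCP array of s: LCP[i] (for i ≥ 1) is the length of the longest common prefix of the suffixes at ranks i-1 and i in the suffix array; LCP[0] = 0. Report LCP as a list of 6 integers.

rank→(start, suffix):
  0 → (4, 'ab')
  1 → (0, 'abbbab')
  2 → (5, 'b')
  3 → (3, 'bab')
  4 → (2, 'bbab')
  5 → (1, 'bbbab')

SA = [4, 0, 5, 3, 2, 1]
[i] adj suffixes → lcp
  [1] 4/0 → 2 ('ab')
  [2] 0/5 → 0 ('')
  [3] 5/3 → 1 ('b')
  [4] 3/2 → 1 ('b')
  [5] 2/1 → 2 ('bb')

[0, 2, 0, 1, 1, 2]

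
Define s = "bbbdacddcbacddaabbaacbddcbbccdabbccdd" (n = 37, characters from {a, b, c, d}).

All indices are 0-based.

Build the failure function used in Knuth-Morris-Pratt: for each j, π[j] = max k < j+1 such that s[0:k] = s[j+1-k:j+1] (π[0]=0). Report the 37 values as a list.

π[0] = 0
j=1 s[j]='b': π[1]=1 (border 'b')
j=2 s[j]='b': π[2]=2 (border 'bb')
j=3 s[j]='d': k: 2→1→0; π[3]=0 (border '')
j=4 s[j]='a': π[4]=0 (border '')
j=5 s[j]='c': π[5]=0 (border '')
j=6 s[j]='d': π[6]=0 (border '')
j=7 s[j]='d': π[7]=0 (border '')
j=8 s[j]='c': π[8]=0 (border '')
j=9 s[j]='b': π[9]=1 (border 'b')
j=10 s[j]='a': k: 1→0; π[10]=0 (border '')
j=11 s[j]='c': π[11]=0 (border '')
j=12 s[j]='d': π[12]=0 (border '')
j=13 s[j]='d': π[13]=0 (border '')
j=14 s[j]='a': π[14]=0 (border '')
j=15 s[j]='a': π[15]=0 (border '')
j=16 s[j]='b': π[16]=1 (border 'b')
j=17 s[j]='b': π[17]=2 (border 'bb')
j=18 s[j]='a': k: 2→1→0; π[18]=0 (border '')
j=19 s[j]='a': π[19]=0 (border '')
j=20 s[j]='c': π[20]=0 (border '')
j=21 s[j]='b': π[21]=1 (border 'b')
j=22 s[j]='d': k: 1→0; π[22]=0 (border '')
j=23 s[j]='d': π[23]=0 (border '')
j=24 s[j]='c': π[24]=0 (border '')
j=25 s[j]='b': π[25]=1 (border 'b')
j=26 s[j]='b': π[26]=2 (border 'bb')
j=27 s[j]='c': k: 2→1→0; π[27]=0 (border '')
j=28 s[j]='c': π[28]=0 (border '')
j=29 s[j]='d': π[29]=0 (border '')
j=30 s[j]='a': π[30]=0 (border '')
j=31 s[j]='b': π[31]=1 (border 'b')
j=32 s[j]='b': π[32]=2 (border 'bb')
j=33 s[j]='c': k: 2→1→0; π[33]=0 (border '')
j=34 s[j]='c': π[34]=0 (border '')
j=35 s[j]='d': π[35]=0 (border '')
j=36 s[j]='d': π[36]=0 (border '')

[0, 1, 2, 0, 0, 0, 0, 0, 0, 1, 0, 0, 0, 0, 0, 0, 1, 2, 0, 0, 0, 1, 0, 0, 0, 1, 2, 0, 0, 0, 0, 1, 2, 0, 0, 0, 0]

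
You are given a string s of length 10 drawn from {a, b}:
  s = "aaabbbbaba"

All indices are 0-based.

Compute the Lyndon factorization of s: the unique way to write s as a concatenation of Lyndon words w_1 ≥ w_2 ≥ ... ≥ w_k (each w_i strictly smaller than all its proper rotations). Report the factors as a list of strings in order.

["aaabbbbab", "a"]

emit factor 1: 'aaabbbbab' (i=0, period=9)
emit factor 2: 'a' (i=9, period=1)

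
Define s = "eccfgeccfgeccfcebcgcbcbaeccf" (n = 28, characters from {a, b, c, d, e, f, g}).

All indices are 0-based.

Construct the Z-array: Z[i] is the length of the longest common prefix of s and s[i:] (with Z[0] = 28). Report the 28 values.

Z[0]=28
i=1: i≥r, start 0; Z[1]=0
i=2: i≥r, start 0; Z[2]=0
i=3: i≥r, start 0; Z[3]=0
i=4: i≥r, start 0; Z[4]=0
i=5: i≥r, start 0; Z[5]=9 grow→box=[5,14)
i=6: min(r-i=8, Z[1]=0)=0; Z[6]=0
i=7: min(r-i=7, Z[2]=0)=0; Z[7]=0
i=8: min(r-i=6, Z[3]=0)=0; Z[8]=0
i=9: min(r-i=5, Z[4]=0)=0; Z[9]=0
i=10: min(r-i=4, Z[5]=9)=4; Z[10]=4
i=11: min(r-i=3, Z[6]=0)=0; Z[11]=0
i=12: min(r-i=2, Z[7]=0)=0; Z[12]=0
i=13: min(r-i=1, Z[8]=0)=0; Z[13]=0
i=14: i≥r, start 0; Z[14]=0
i=15: i≥r, start 0; Z[15]=1 grow→box=[15,16)
i=16: i≥r, start 0; Z[16]=0
i=17: i≥r, start 0; Z[17]=0
i=18: i≥r, start 0; Z[18]=0
i=19: i≥r, start 0; Z[19]=0
i=20: i≥r, start 0; Z[20]=0
i=21: i≥r, start 0; Z[21]=0
i=22: i≥r, start 0; Z[22]=0
i=23: i≥r, start 0; Z[23]=0
i=24: i≥r, start 0; Z[24]=4 grow→box=[24,28)
i=25: min(r-i=3, Z[1]=0)=0; Z[25]=0
i=26: min(r-i=2, Z[2]=0)=0; Z[26]=0
i=27: min(r-i=1, Z[3]=0)=0; Z[27]=0

[28, 0, 0, 0, 0, 9, 0, 0, 0, 0, 4, 0, 0, 0, 0, 1, 0, 0, 0, 0, 0, 0, 0, 0, 4, 0, 0, 0]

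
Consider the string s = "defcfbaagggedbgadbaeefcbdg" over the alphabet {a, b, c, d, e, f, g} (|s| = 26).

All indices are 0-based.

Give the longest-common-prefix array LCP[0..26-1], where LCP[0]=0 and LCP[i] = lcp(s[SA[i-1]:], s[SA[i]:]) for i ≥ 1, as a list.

[0, 1, 1, 1, 0, 2, 1, 1, 0, 1, 0, 2, 1, 1, 0, 1, 1, 3, 0, 1, 2, 0, 1, 1, 1, 2]

rank→(start, suffix):
  0 → (6, 'aagggedbgadbaeefcbdg')
  1 → (15, 'adbaeefcbdg')
  2 → (18, 'aeefcbdg')
  3 → (7, 'agggedbgadbaeefcbdg')
  4 → (5, 'baagggedbgadbaeefcbdg')
  5 → (17, 'baeefcbdg')
  6 → (23, 'bdg')
  7 → (13, 'bgadbaeefcbdg')
  8 → (22, 'cbdg')
  9 → (3, 'cfbaagggedbgadbaeefcbdg')
  10 → (16, 'dbaeefcbdg')
  11 → (12, 'dbgadbaeefcbdg')
  12 → (0, 'defcfbaagggedbgadbaeefcbdg')
  13 → (24, 'dg')
  14 → (11, 'edbgadbaeefcbdg')
  15 → (19, 'eefcbdg')
  16 → (20, 'efcbdg')
  17 → (1, 'efcfbaagggedbgadbaeefcbdg')
  18 → (4, 'fbaagggedbgadbaeefcbdg')
  19 → (21, 'fcbdg')
  20 → (2, 'fcfbaagggedbgadbaeefcbdg')
  21 → (25, 'g')
  22 → (14, 'gadbaeefcbdg')
  23 → (10, 'gedbgadbaeefcbdg')
  24 → (9, 'ggedbgadbaeefcbdg')
  25 → (8, 'gggedbgadbaeefcbdg')

SA = [6, 15, 18, 7, 5, 17, 23, 13, 22, 3, 16, 12, 0, 24, 11, 19, 20, 1, 4, 21, 2, 25, 14, 10, 9, 8]
rank  pair      lcp
   1  s[6:],s[15:]  1  'a'
   2  s[15:],s[18:]  1  'a'
   3  s[18:],s[7:]  1  'a'
   4  s[7:],s[5:]  0  ''
   5  s[5:],s[17:]  2  'ba'
   6  s[17:],s[23:]  1  'b'
   7  s[23:],s[13:]  1  'b'
   8  s[13:],s[22:]  0  ''
   9  s[22:],s[3:]  1  'c'
  10  s[3:],s[16:]  0  ''
  11  s[16:],s[12:]  2  'db'
  12  s[12:],s[0:]  1  'd'
  13  s[0:],s[24:]  1  'd'
  14  s[24:],s[11:]  0  ''
  15  s[11:],s[19:]  1  'e'
  16  s[19:],s[20:]  1  'e'
  17  s[20:],s[1:]  3  'efc'
  18  s[1:],s[4:]  0  ''
  19  s[4:],s[21:]  1  'f'
  20  s[21:],s[2:]  2  'fc'
  21  s[2:],s[25:]  0  ''
  22  s[25:],s[14:]  1  'g'
  23  s[14:],s[10:]  1  'g'
  24  s[10:],s[9:]  1  'g'
  25  s[9:],s[8:]  2  'gg'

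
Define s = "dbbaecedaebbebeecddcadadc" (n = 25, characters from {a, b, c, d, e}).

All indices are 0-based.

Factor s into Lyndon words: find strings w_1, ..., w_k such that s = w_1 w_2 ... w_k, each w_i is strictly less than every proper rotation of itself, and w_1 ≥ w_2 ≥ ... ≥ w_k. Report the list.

["d", "b", "b", "aeced", "aebbebeecddc", "adadc"]

emit factor 1: 'd' (i=0, period=1)
emit factor 2: 'b' (i=1, period=1)
emit factor 3: 'b' (i=2, period=1)
emit factor 4: 'aeced' (i=3, period=5)
emit factor 5: 'aebbebeecddc' (i=8, period=12)
emit factor 6: 'adadc' (i=20, period=5)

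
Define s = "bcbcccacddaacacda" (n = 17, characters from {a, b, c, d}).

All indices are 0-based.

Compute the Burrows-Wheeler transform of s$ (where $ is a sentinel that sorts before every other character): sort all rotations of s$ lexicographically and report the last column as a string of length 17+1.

addacc$cacbcbaacdc

rank  rotation            last
    0  $bcbcccacddaacacda  a
    1  a$bcbcccacddaacacd  d
    2  aacacda$bcbcccacdd  d
    3  acacda$bcbcccacdda  a
    4  acda$bcbcccacddaac  c
    5  acddaacacda$bcbccc  c
    6  bcbcccacddaacacda$  $
    7  bcccacddaacacda$bc  c
    8  cacda$bcbcccacddaa  a
    9  cacddaacacda$bcbcc  c
   10  cbcccacddaacacda$b  b
   11  ccacddaacacda$bcbc  c
   12  cccacddaacacda$bcb  b
   13  cda$bcbcccacddaaca  a
   14  cddaacacda$bcbccca  a
   15  da$bcbcccacddaacac  c
   16  daacacda$bcbcccacd  d
   17  ddaacacda$bcbcccac  c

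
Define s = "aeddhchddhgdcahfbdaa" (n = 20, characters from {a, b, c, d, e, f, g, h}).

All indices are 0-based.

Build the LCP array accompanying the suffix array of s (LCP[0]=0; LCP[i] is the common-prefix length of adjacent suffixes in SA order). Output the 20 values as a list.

sorted suffixes:
  #0 SA[0]=19  'a'
  #1 SA[1]=18  'aa'
  #2 SA[2]=0  'aeddhchddhgdcahfbdaa'
  #3 SA[3]=13  'ahfbdaa'
  #4 SA[4]=16  'bdaa'
  #5 SA[5]=12  'cahfbdaa'
  #6 SA[6]=5  'chddhgdcahfbdaa'
  #7 SA[7]=17  'daa'
  #8 SA[8]=11  'dcahfbdaa'
  #9 SA[9]=2  'ddhchddhgdcahfbdaa'
  #10 SA[10]=7  'ddhgdcahfbdaa'
  #11 SA[11]=3  'dhchddhgdcahfbdaa'
  #12 SA[12]=8  'dhgdcahfbdaa'
  #13 SA[13]=1  'eddhchddhgdcahfbdaa'
  #14 SA[14]=15  'fbdaa'
  #15 SA[15]=10  'gdcahfbdaa'
  #16 SA[16]=4  'hchddhgdcahfbdaa'
  #17 SA[17]=6  'hddhgdcahfbdaa'
  #18 SA[18]=14  'hfbdaa'
  #19 SA[19]=9  'hgdcahfbdaa'

SA = [19, 18, 0, 13, 16, 12, 5, 17, 11, 2, 7, 3, 8, 1, 15, 10, 4, 6, 14, 9]
rank  pair      lcp
   1  s[19:],s[18:]  1  'a'
   2  s[18:],s[0:]  1  'a'
   3  s[0:],s[13:]  1  'a'
   4  s[13:],s[16:]  0  ''
   5  s[16:],s[12:]  0  ''
   6  s[12:],s[5:]  1  'c'
   7  s[5:],s[17:]  0  ''
   8  s[17:],s[11:]  1  'd'
   9  s[11:],s[2:]  1  'd'
  10  s[2:],s[7:]  3  'ddh'
  11  s[7:],s[3:]  1  'd'
  12  s[3:],s[8:]  2  'dh'
  13  s[8:],s[1:]  0  ''
  14  s[1:],s[15:]  0  ''
  15  s[15:],s[10:]  0  ''
  16  s[10:],s[4:]  0  ''
  17  s[4:],s[6:]  1  'h'
  18  s[6:],s[14:]  1  'h'
  19  s[14:],s[9:]  1  'h'

[0, 1, 1, 1, 0, 0, 1, 0, 1, 1, 3, 1, 2, 0, 0, 0, 0, 1, 1, 1]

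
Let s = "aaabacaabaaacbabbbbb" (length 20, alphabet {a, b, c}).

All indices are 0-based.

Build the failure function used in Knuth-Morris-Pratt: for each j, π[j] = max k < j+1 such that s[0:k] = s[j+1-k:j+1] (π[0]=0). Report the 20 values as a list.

[0, 1, 2, 0, 1, 0, 1, 2, 0, 1, 2, 3, 0, 0, 1, 0, 0, 0, 0, 0]

π[0] = 0
j=1 s[j]='a': π[1]=1 (border 'a')
j=2 s[j]='a': π[2]=2 (border 'aa')
j=3 s[j]='b': k: 2→1→0; π[3]=0 (border '')
j=4 s[j]='a': π[4]=1 (border 'a')
j=5 s[j]='c': k: 1→0; π[5]=0 (border '')
j=6 s[j]='a': π[6]=1 (border 'a')
j=7 s[j]='a': π[7]=2 (border 'aa')
j=8 s[j]='b': k: 2→1→0; π[8]=0 (border '')
j=9 s[j]='a': π[9]=1 (border 'a')
j=10 s[j]='a': π[10]=2 (border 'aa')
j=11 s[j]='a': π[11]=3 (border 'aaa')
j=12 s[j]='c': k: 3→2→1→0; π[12]=0 (border '')
j=13 s[j]='b': π[13]=0 (border '')
j=14 s[j]='a': π[14]=1 (border 'a')
j=15 s[j]='b': k: 1→0; π[15]=0 (border '')
j=16 s[j]='b': π[16]=0 (border '')
j=17 s[j]='b': π[17]=0 (border '')
j=18 s[j]='b': π[18]=0 (border '')
j=19 s[j]='b': π[19]=0 (border '')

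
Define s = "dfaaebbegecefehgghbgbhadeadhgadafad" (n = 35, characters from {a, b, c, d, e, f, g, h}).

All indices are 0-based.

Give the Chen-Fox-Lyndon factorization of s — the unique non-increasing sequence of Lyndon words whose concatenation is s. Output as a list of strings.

emit factor 1: 'df' (i=0, period=2)
emit factor 2: 'aaebbegecefehgghbgbhadeadhgadafad' (i=2, period=33)

["df", "aaebbegecefehgghbgbhadeadhgadafad"]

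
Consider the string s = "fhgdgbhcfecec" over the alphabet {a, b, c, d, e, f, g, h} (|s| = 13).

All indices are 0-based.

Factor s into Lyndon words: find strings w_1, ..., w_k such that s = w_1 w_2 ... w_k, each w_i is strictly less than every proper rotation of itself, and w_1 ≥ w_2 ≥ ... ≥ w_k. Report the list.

["fhg", "dg", "bhcfecec"]

emit factor 1: 'fhg' (i=0, period=3)
emit factor 2: 'dg' (i=3, period=2)
emit factor 3: 'bhcfecec' (i=5, period=8)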